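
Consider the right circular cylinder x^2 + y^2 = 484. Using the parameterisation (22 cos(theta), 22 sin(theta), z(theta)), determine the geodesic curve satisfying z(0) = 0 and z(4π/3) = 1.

Parameterise the cylinder of radius R = 22 as
    r(θ) = (22 cos θ, 22 sin θ, z(θ)).
The arc-length element is
    ds = sqrt(484 + (dz/dθ)^2) dθ,
so the Lagrangian is L = sqrt(484 + z'^2).
L depends on z' only, not on z or θ, so ∂L/∂z = 0 and
    ∂L/∂z' = z' / sqrt(484 + z'^2).
The Euler-Lagrange equation gives
    d/dθ( z' / sqrt(484 + z'^2) ) = 0,
so z' is constant. Integrating once:
    z(θ) = a θ + b,
a helix on the cylinder (a straight line when the cylinder is unrolled). The constants a, b are determined by the endpoint conditions.
With endpoint conditions z(0) = 0 and z(4π/3) = 1: from z(0) = b we get b = 0, and a·4π/3 + 0 = 1 gives a = 3/(4π), so
    z(θ) = (3/(4π)) θ.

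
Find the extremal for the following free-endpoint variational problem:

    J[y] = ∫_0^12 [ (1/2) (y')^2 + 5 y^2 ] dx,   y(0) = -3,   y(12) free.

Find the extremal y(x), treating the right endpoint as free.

The Lagrangian L = (1/2) (y')^2 + 5 y^2 gives
    ∂L/∂y = 10 y,   ∂L/∂y' = y'.
Euler-Lagrange: y'' − 10 y = 0.
With k = sqrt(10), the general solution is
    y(x) = A cosh(sqrt(10) x) + B sinh(sqrt(10) x).
Fixed left endpoint y(0) = -3 ⇒ A = -3.
The right endpoint x = 12 is free, so the natural (transversality) condition is ∂L/∂y' |_{x=12} = 0, i.e. y'(12) = 0.
Compute y'(x) = A k sinh(k x) + B k cosh(k x), so
    y'(12) = A k sinh(k·12) + B k cosh(k·12) = 0
    ⇒ B = −A tanh(k·12) = 3 tanh(sqrt(10)·12).
Therefore the extremal is
    y(x) = −3 cosh(sqrt(10) x) + 3 tanh(sqrt(10)·12) sinh(sqrt(10) x).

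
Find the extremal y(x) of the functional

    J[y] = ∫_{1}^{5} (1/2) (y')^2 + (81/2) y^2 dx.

The Lagrangian is L = (1/2) (y')^2 + (81/2) y^2.
Compute ∂L/∂y = 81y, ∂L/∂y' = y'.
The Euler-Lagrange equation d/dx(∂L/∂y') − ∂L/∂y = 0 reduces to
    y'' − 81 y = 0.
Its general solution is
    y(x) = A e^(9x) + B e^(−9x),
with A, B fixed by the endpoint conditions.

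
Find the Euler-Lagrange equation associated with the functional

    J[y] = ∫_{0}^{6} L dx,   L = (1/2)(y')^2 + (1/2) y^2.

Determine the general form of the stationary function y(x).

The Lagrangian is L = (1/2)(y')^2 + (1/2) y^2.
∂L/∂y = y.
∂L/∂y' = y'.
The Euler-Lagrange equation d/dx(∂L/∂y') − ∂L/∂y = 0 becomes:
    y'' - y = 0
General solution: y(x) = A e^x + B e^(-x), where A and B are arbitrary constants fixed by the endpoint conditions.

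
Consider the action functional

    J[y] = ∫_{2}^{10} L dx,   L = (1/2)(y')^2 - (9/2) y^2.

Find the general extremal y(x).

The Lagrangian is L = (1/2)(y')^2 - (9/2) y^2.
∂L/∂y = -9y.
∂L/∂y' = y'.
The Euler-Lagrange equation d/dx(∂L/∂y') − ∂L/∂y = 0 becomes:
    y'' + 9 y = 0
General solution: y(x) = A sin(3x) + B cos(3x), where A and B are arbitrary constants fixed by the endpoint conditions.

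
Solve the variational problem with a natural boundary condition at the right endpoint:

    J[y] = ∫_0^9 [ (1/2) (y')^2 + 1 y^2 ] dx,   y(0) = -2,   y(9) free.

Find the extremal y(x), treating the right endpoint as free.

The Lagrangian L = (1/2) (y')^2 + 1 y^2 gives
    ∂L/∂y = 2 y,   ∂L/∂y' = y'.
Euler-Lagrange: y'' − 2 y = 0.
With k = sqrt(2), the general solution is
    y(x) = A cosh(sqrt(2) x) + B sinh(sqrt(2) x).
Fixed left endpoint y(0) = -2 ⇒ A = -2.
The right endpoint x = 9 is free, so the natural (transversality) condition is ∂L/∂y' |_{x=9} = 0, i.e. y'(9) = 0.
Compute y'(x) = A k sinh(k x) + B k cosh(k x), so
    y'(9) = A k sinh(k·9) + B k cosh(k·9) = 0
    ⇒ B = −A tanh(k·9) = 2 tanh(sqrt(2)·9).
Therefore the extremal is
    y(x) = −2 cosh(sqrt(2) x) + 2 tanh(sqrt(2)·9) sinh(sqrt(2) x).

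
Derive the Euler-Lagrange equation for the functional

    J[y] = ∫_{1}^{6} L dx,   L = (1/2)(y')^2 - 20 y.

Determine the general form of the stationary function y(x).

The Lagrangian is L = (1/2)(y')^2 - 20 y.
∂L/∂y = -20.
∂L/∂y' = y'.
The Euler-Lagrange equation d/dx(∂L/∂y') − ∂L/∂y = 0 becomes:
    y'' + 20 = 0
General solution: y(x) = -10 x^2 + A x + B, where A and B are arbitrary constants fixed by the endpoint conditions.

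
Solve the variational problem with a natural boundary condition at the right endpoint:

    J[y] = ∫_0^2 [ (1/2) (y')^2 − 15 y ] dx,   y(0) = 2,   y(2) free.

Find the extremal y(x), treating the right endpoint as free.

The Lagrangian L = (1/2) (y')^2 − 15 y gives
    ∂L/∂y = −15,   ∂L/∂y' = y'.
Euler-Lagrange: d/dx(y') − (−15) = 0, i.e. y'' + 15 = 0, so
    y(x) = −(15/2) x^2 + C1 x + C2.
Fixed left endpoint y(0) = 2 ⇒ C2 = 2.
The right endpoint x = 2 is free, so the natural (transversality) condition is ∂L/∂y' |_{x=2} = 0, i.e. y'(2) = 0.
Compute y'(x) = −15 x + C1, so y'(2) = −30 + C1 = 0 ⇒ C1 = 30.
Therefore the extremal is
    y(x) = −(15/2) x^2 + 30 x + 2.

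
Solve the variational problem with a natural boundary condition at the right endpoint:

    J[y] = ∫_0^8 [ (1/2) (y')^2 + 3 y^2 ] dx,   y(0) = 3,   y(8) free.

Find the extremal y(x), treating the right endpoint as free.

The Lagrangian L = (1/2) (y')^2 + 3 y^2 gives
    ∂L/∂y = 6 y,   ∂L/∂y' = y'.
Euler-Lagrange: y'' − 6 y = 0.
With k = sqrt(6), the general solution is
    y(x) = A cosh(sqrt(6) x) + B sinh(sqrt(6) x).
Fixed left endpoint y(0) = 3 ⇒ A = 3.
The right endpoint x = 8 is free, so the natural (transversality) condition is ∂L/∂y' |_{x=8} = 0, i.e. y'(8) = 0.
Compute y'(x) = A k sinh(k x) + B k cosh(k x), so
    y'(8) = A k sinh(k·8) + B k cosh(k·8) = 0
    ⇒ B = −A tanh(k·8) = − 3 tanh(sqrt(6)·8).
Therefore the extremal is
    y(x) = 3 cosh(sqrt(6) x) − 3 tanh(sqrt(6)·8) sinh(sqrt(6) x).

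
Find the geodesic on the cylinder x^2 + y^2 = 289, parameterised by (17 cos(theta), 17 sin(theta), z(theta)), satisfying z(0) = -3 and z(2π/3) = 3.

Parameterise the cylinder of radius R = 17 as
    r(θ) = (17 cos θ, 17 sin θ, z(θ)).
The arc-length element is
    ds = sqrt(289 + (dz/dθ)^2) dθ,
so the Lagrangian is L = sqrt(289 + z'^2).
L depends on z' only, not on z or θ, so ∂L/∂z = 0 and
    ∂L/∂z' = z' / sqrt(289 + z'^2).
The Euler-Lagrange equation gives
    d/dθ( z' / sqrt(289 + z'^2) ) = 0,
so z' is constant. Integrating once:
    z(θ) = a θ + b,
a helix on the cylinder (a straight line when the cylinder is unrolled). The constants a, b are determined by the endpoint conditions.
With endpoint conditions z(0) = -3 and z(2π/3) = 3: from z(0) = b we get b = -3, and a·2π/3 + -3 = 3 gives a = 9/π, so
    z(θ) = (9/π) θ − 3.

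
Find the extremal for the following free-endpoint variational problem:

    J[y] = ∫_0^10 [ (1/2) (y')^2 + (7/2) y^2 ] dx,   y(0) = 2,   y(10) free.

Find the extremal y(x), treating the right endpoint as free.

The Lagrangian L = (1/2) (y')^2 + (7/2) y^2 gives
    ∂L/∂y = 7 y,   ∂L/∂y' = y'.
Euler-Lagrange: y'' − 7 y = 0.
With k = sqrt(7), the general solution is
    y(x) = A cosh(sqrt(7) x) + B sinh(sqrt(7) x).
Fixed left endpoint y(0) = 2 ⇒ A = 2.
The right endpoint x = 10 is free, so the natural (transversality) condition is ∂L/∂y' |_{x=10} = 0, i.e. y'(10) = 0.
Compute y'(x) = A k sinh(k x) + B k cosh(k x), so
    y'(10) = A k sinh(k·10) + B k cosh(k·10) = 0
    ⇒ B = −A tanh(k·10) = − 2 tanh(sqrt(7)·10).
Therefore the extremal is
    y(x) = 2 cosh(sqrt(7) x) − 2 tanh(sqrt(7)·10) sinh(sqrt(7) x).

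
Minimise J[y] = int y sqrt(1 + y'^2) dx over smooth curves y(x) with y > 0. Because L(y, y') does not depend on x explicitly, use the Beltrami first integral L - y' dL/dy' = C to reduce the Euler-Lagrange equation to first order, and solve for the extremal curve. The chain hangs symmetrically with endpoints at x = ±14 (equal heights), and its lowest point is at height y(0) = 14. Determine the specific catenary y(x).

The Lagrangian L(y, y') = y sqrt(1 + y'^2) has no explicit x dependence, so the Beltrami identity applies:
    L − y' ∂L/∂y' = C.
Compute ∂L/∂y' = y · y' / sqrt(1 + y'^2). Then
    L − y' ∂L/∂y'
    = y sqrt(1 + y'^2) − y · y'^2 / sqrt(1 + y'^2)
    = y (1 + y'^2 − y'^2) / sqrt(1 + y'^2)
    = y / sqrt(1 + y'^2) = C.
Squaring gives y^2 = C^2 (1 + y'^2), i.e.
    y'^2 = y^2 / C^2 − 1.
Separating variables,
    dy / sqrt(y^2 − C^2) = dx / C,
and integrating gives arccosh(y / C) = (x − a)/C, so
    y(x) = C cosh((x − a)/C),
the catenary. The constants C and a are fixed by the two endpoint conditions (and, for the hanging-chain problem, the length constraint selects C).
Now fit the given data. The endpoints x = ±14 are symmetric at equal height, so the catenary is even about its minimum: a = 0 and y(x) = C cosh(x/C). The lowest point is y(0) = C cosh(0) = C, and we are told y(0) = 14, so C = 14. Therefore
    y(x) = 14 cosh(x/14),
and at the endpoints
    y(±14) = 14 cosh(14/14).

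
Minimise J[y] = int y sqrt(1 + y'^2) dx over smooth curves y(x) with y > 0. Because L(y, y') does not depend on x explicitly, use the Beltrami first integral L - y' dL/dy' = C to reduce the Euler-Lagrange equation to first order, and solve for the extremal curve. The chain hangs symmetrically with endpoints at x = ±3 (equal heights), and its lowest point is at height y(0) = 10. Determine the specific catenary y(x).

The Lagrangian L(y, y') = y sqrt(1 + y'^2) has no explicit x dependence, so the Beltrami identity applies:
    L − y' ∂L/∂y' = C.
Compute ∂L/∂y' = y · y' / sqrt(1 + y'^2). Then
    L − y' ∂L/∂y'
    = y sqrt(1 + y'^2) − y · y'^2 / sqrt(1 + y'^2)
    = y (1 + y'^2 − y'^2) / sqrt(1 + y'^2)
    = y / sqrt(1 + y'^2) = C.
Squaring gives y^2 = C^2 (1 + y'^2), i.e.
    y'^2 = y^2 / C^2 − 1.
Separating variables,
    dy / sqrt(y^2 − C^2) = dx / C,
and integrating gives arccosh(y / C) = (x − a)/C, so
    y(x) = C cosh((x − a)/C),
the catenary. The constants C and a are fixed by the two endpoint conditions (and, for the hanging-chain problem, the length constraint selects C).
Now fit the given data. The endpoints x = ±3 are symmetric at equal height, so the catenary is even about its minimum: a = 0 and y(x) = C cosh(x/C). The lowest point is y(0) = C cosh(0) = C, and we are told y(0) = 10, so C = 10. Therefore
    y(x) = 10 cosh(x/10),
and at the endpoints
    y(±3) = 10 cosh(3/10).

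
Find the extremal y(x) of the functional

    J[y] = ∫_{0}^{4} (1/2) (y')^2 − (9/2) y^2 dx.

The Lagrangian is L = (1/2) (y')^2 − (9/2) y^2.
Compute ∂L/∂y = -9y, ∂L/∂y' = y'.
The Euler-Lagrange equation d/dx(∂L/∂y') − ∂L/∂y = 0 reduces to
    y'' + 9 y = 0.
Its general solution is
    y(x) = A sin(3x) + B cos(3x),
with A, B fixed by the endpoint conditions.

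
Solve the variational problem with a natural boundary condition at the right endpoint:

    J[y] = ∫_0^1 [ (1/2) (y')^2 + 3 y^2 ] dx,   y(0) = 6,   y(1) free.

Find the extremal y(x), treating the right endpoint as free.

The Lagrangian L = (1/2) (y')^2 + 3 y^2 gives
    ∂L/∂y = 6 y,   ∂L/∂y' = y'.
Euler-Lagrange: y'' − 6 y = 0.
With k = sqrt(6), the general solution is
    y(x) = A cosh(sqrt(6) x) + B sinh(sqrt(6) x).
Fixed left endpoint y(0) = 6 ⇒ A = 6.
The right endpoint x = 1 is free, so the natural (transversality) condition is ∂L/∂y' |_{x=1} = 0, i.e. y'(1) = 0.
Compute y'(x) = A k sinh(k x) + B k cosh(k x), so
    y'(1) = A k sinh(k·1) + B k cosh(k·1) = 0
    ⇒ B = −A tanh(k·1) = − 6 tanh(sqrt(6)·1).
Therefore the extremal is
    y(x) = 6 cosh(sqrt(6) x) − 6 tanh(sqrt(6)·1) sinh(sqrt(6) x).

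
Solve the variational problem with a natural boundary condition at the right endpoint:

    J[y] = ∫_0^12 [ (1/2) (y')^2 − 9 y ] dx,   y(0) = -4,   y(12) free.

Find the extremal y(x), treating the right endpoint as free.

The Lagrangian L = (1/2) (y')^2 − 9 y gives
    ∂L/∂y = −9,   ∂L/∂y' = y'.
Euler-Lagrange: d/dx(y') − (−9) = 0, i.e. y'' + 9 = 0, so
    y(x) = −(9/2) x^2 + C1 x + C2.
Fixed left endpoint y(0) = -4 ⇒ C2 = -4.
The right endpoint x = 12 is free, so the natural (transversality) condition is ∂L/∂y' |_{x=12} = 0, i.e. y'(12) = 0.
Compute y'(x) = −9 x + C1, so y'(12) = −108 + C1 = 0 ⇒ C1 = 108.
Therefore the extremal is
    y(x) = −(9/2) x^2 + 108 x − 4.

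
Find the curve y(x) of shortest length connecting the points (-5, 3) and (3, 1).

Arc-length functional: J[y] = ∫ sqrt(1 + (y')^2) dx.
Lagrangian L = sqrt(1 + (y')^2) has no explicit y dependence, so ∂L/∂y = 0 and the Euler-Lagrange equation gives
    d/dx( y' / sqrt(1 + (y')^2) ) = 0  ⇒  y' / sqrt(1 + (y')^2) = const.
Hence y' is constant, so y(x) is affine.
Fitting the endpoints (-5, 3) and (3, 1):
    slope m = (1 − 3) / (3 − (-5)) = -1/4,
    intercept c = 3 − m·(-5) = 7/4.
Extremal: y(x) = (-1/4) x + 7/4.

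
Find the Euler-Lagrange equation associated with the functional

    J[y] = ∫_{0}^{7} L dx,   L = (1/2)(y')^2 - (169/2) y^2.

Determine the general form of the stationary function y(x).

The Lagrangian is L = (1/2)(y')^2 - (169/2) y^2.
∂L/∂y = -169y.
∂L/∂y' = y'.
The Euler-Lagrange equation d/dx(∂L/∂y') − ∂L/∂y = 0 becomes:
    y'' + 169 y = 0
General solution: y(x) = A sin(13x) + B cos(13x), where A and B are arbitrary constants fixed by the endpoint conditions.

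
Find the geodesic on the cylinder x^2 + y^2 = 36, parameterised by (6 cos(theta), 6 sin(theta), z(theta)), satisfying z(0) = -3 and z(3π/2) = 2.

Parameterise the cylinder of radius R = 6 as
    r(θ) = (6 cos θ, 6 sin θ, z(θ)).
The arc-length element is
    ds = sqrt(36 + (dz/dθ)^2) dθ,
so the Lagrangian is L = sqrt(36 + z'^2).
L depends on z' only, not on z or θ, so ∂L/∂z = 0 and
    ∂L/∂z' = z' / sqrt(36 + z'^2).
The Euler-Lagrange equation gives
    d/dθ( z' / sqrt(36 + z'^2) ) = 0,
so z' is constant. Integrating once:
    z(θ) = a θ + b,
a helix on the cylinder (a straight line when the cylinder is unrolled). The constants a, b are determined by the endpoint conditions.
With endpoint conditions z(0) = -3 and z(3π/2) = 2: from z(0) = b we get b = -3, and a·3π/2 + -3 = 2 gives a = 10/(3π), so
    z(θ) = (10/(3π)) θ − 3.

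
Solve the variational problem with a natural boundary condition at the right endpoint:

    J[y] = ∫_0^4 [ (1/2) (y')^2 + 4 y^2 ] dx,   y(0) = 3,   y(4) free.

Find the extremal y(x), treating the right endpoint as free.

The Lagrangian L = (1/2) (y')^2 + 4 y^2 gives
    ∂L/∂y = 8 y,   ∂L/∂y' = y'.
Euler-Lagrange: y'' − 8 y = 0.
With k = sqrt(8), the general solution is
    y(x) = A cosh(sqrt(8) x) + B sinh(sqrt(8) x).
Fixed left endpoint y(0) = 3 ⇒ A = 3.
The right endpoint x = 4 is free, so the natural (transversality) condition is ∂L/∂y' |_{x=4} = 0, i.e. y'(4) = 0.
Compute y'(x) = A k sinh(k x) + B k cosh(k x), so
    y'(4) = A k sinh(k·4) + B k cosh(k·4) = 0
    ⇒ B = −A tanh(k·4) = − 3 tanh(sqrt(8)·4).
Therefore the extremal is
    y(x) = 3 cosh(sqrt(8) x) − 3 tanh(sqrt(8)·4) sinh(sqrt(8) x).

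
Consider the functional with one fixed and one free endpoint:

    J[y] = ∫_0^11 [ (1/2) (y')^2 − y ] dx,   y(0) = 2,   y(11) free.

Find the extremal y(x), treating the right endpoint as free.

The Lagrangian L = (1/2) (y')^2 − y gives
    ∂L/∂y = −1,   ∂L/∂y' = y'.
Euler-Lagrange: d/dx(y') − (−1) = 0, i.e. y'' + 1 = 0, so
    y(x) = −(1/2) x^2 + C1 x + C2.
Fixed left endpoint y(0) = 2 ⇒ C2 = 2.
The right endpoint x = 11 is free, so the natural (transversality) condition is ∂L/∂y' |_{x=11} = 0, i.e. y'(11) = 0.
Compute y'(x) = −1 x + C1, so y'(11) = −11 + C1 = 0 ⇒ C1 = 11.
Therefore the extremal is
    y(x) = −x^2/2 + 11 x + 2.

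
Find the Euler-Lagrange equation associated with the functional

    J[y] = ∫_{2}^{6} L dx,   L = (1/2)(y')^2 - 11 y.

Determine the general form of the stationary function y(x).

The Lagrangian is L = (1/2)(y')^2 - 11 y.
∂L/∂y = -11.
∂L/∂y' = y'.
The Euler-Lagrange equation d/dx(∂L/∂y') − ∂L/∂y = 0 becomes:
    y'' + 11 = 0
General solution: y(x) = -(11/2) x^2 + A x + B, where A and B are arbitrary constants fixed by the endpoint conditions.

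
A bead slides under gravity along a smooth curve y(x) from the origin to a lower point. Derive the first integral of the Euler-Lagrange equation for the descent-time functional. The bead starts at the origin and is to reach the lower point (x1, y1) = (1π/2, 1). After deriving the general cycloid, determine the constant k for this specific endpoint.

The Lagrangian L = sqrt((1 + y'^2) / y) has no explicit x dependence, so the Beltrami identity applies:
    L − y' ∂L/∂y' = C.
Compute ∂L/∂y' = y' / sqrt(y (1 + y'^2)).
Substitute:
    sqrt((1 + y'^2)/y) − y'·y' / sqrt(y (1 + y'^2))
    = (1 + y'^2) / sqrt(y (1 + y'^2)) − y'^2 / sqrt(y (1 + y'^2))
    = 1 / sqrt(y (1 + y'^2)) = C.
Squaring and rearranging gives the first integral
    y (1 + y'^2) = 1/C^2 =: k   (constant).
Solving this first-order ODE by the substitution
    y = (k/2)(1 − cos θ)
yields the cycloid parameterisation
    x(θ) = (k/2)(θ − sin θ),   y(θ) = (k/2)(1 − cos θ).
The constant k is fixed by the endpoint condition.
Now fit the given lower endpoint (x1, y1) = (1π/2, 1). At the bottom of the first arch (θ = π), the parametric equations give
    y(π) = (k/2)(1 − cos π) = k,
    x(π) = (k/2)(π − sin π) = kπ/2.
Matching y(π) = 1 gives k = 1, consistent with x(π) = 1π/2. Therefore the specific cycloid is
    x(θ) = (1/2)(θ − sin θ),   y(θ) = (1/2)(1 − cos θ).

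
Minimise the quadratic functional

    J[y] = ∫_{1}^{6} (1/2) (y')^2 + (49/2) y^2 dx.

The Lagrangian is L = (1/2) (y')^2 + (49/2) y^2.
Compute ∂L/∂y = 49y, ∂L/∂y' = y'.
The Euler-Lagrange equation d/dx(∂L/∂y') − ∂L/∂y = 0 reduces to
    y'' − 49 y = 0.
Its general solution is
    y(x) = A e^(7x) + B e^(−7x),
with A, B fixed by the endpoint conditions.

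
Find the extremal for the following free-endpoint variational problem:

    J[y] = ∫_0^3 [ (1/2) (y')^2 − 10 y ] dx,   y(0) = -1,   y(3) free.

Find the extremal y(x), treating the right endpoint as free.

The Lagrangian L = (1/2) (y')^2 − 10 y gives
    ∂L/∂y = −10,   ∂L/∂y' = y'.
Euler-Lagrange: d/dx(y') − (−10) = 0, i.e. y'' + 10 = 0, so
    y(x) = −(10/2) x^2 + C1 x + C2.
Fixed left endpoint y(0) = -1 ⇒ C2 = -1.
The right endpoint x = 3 is free, so the natural (transversality) condition is ∂L/∂y' |_{x=3} = 0, i.e. y'(3) = 0.
Compute y'(x) = −10 x + C1, so y'(3) = −30 + C1 = 0 ⇒ C1 = 30.
Therefore the extremal is
    y(x) = −5 x^2 + 30 x − 1.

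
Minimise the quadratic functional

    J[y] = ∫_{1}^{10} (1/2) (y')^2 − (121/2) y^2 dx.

The Lagrangian is L = (1/2) (y')^2 − (121/2) y^2.
Compute ∂L/∂y = -121y, ∂L/∂y' = y'.
The Euler-Lagrange equation d/dx(∂L/∂y') − ∂L/∂y = 0 reduces to
    y'' + 121 y = 0.
Its general solution is
    y(x) = A sin(11x) + B cos(11x),
with A, B fixed by the endpoint conditions.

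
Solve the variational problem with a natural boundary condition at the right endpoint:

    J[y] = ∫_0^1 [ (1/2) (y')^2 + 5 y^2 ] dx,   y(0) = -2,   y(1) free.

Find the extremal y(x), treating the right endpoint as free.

The Lagrangian L = (1/2) (y')^2 + 5 y^2 gives
    ∂L/∂y = 10 y,   ∂L/∂y' = y'.
Euler-Lagrange: y'' − 10 y = 0.
With k = sqrt(10), the general solution is
    y(x) = A cosh(sqrt(10) x) + B sinh(sqrt(10) x).
Fixed left endpoint y(0) = -2 ⇒ A = -2.
The right endpoint x = 1 is free, so the natural (transversality) condition is ∂L/∂y' |_{x=1} = 0, i.e. y'(1) = 0.
Compute y'(x) = A k sinh(k x) + B k cosh(k x), so
    y'(1) = A k sinh(k·1) + B k cosh(k·1) = 0
    ⇒ B = −A tanh(k·1) = 2 tanh(sqrt(10)·1).
Therefore the extremal is
    y(x) = −2 cosh(sqrt(10) x) + 2 tanh(sqrt(10)·1) sinh(sqrt(10) x).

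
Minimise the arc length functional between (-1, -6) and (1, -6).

Arc-length functional: J[y] = ∫ sqrt(1 + (y')^2) dx.
Lagrangian L = sqrt(1 + (y')^2) has no explicit y dependence, so ∂L/∂y = 0 and the Euler-Lagrange equation gives
    d/dx( y' / sqrt(1 + (y')^2) ) = 0  ⇒  y' / sqrt(1 + (y')^2) = const.
Hence y' is constant, so y(x) is affine.
Fitting the endpoints (-1, -6) and (1, -6):
    slope m = ((-6) − (-6)) / (1 − (-1)) = 0,
    intercept c = (-6) − m·(-1) = -6.
Extremal: y(x) = -6.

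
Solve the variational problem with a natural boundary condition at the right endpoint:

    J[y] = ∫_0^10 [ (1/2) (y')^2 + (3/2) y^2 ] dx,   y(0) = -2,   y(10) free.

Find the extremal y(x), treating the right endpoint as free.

The Lagrangian L = (1/2) (y')^2 + (3/2) y^2 gives
    ∂L/∂y = 3 y,   ∂L/∂y' = y'.
Euler-Lagrange: y'' − 3 y = 0.
With k = sqrt(3), the general solution is
    y(x) = A cosh(sqrt(3) x) + B sinh(sqrt(3) x).
Fixed left endpoint y(0) = -2 ⇒ A = -2.
The right endpoint x = 10 is free, so the natural (transversality) condition is ∂L/∂y' |_{x=10} = 0, i.e. y'(10) = 0.
Compute y'(x) = A k sinh(k x) + B k cosh(k x), so
    y'(10) = A k sinh(k·10) + B k cosh(k·10) = 0
    ⇒ B = −A tanh(k·10) = 2 tanh(sqrt(3)·10).
Therefore the extremal is
    y(x) = −2 cosh(sqrt(3) x) + 2 tanh(sqrt(3)·10) sinh(sqrt(3) x).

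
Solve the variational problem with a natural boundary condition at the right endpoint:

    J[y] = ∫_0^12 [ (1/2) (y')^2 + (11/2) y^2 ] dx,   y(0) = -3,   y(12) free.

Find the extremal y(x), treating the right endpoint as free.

The Lagrangian L = (1/2) (y')^2 + (11/2) y^2 gives
    ∂L/∂y = 11 y,   ∂L/∂y' = y'.
Euler-Lagrange: y'' − 11 y = 0.
With k = sqrt(11), the general solution is
    y(x) = A cosh(sqrt(11) x) + B sinh(sqrt(11) x).
Fixed left endpoint y(0) = -3 ⇒ A = -3.
The right endpoint x = 12 is free, so the natural (transversality) condition is ∂L/∂y' |_{x=12} = 0, i.e. y'(12) = 0.
Compute y'(x) = A k sinh(k x) + B k cosh(k x), so
    y'(12) = A k sinh(k·12) + B k cosh(k·12) = 0
    ⇒ B = −A tanh(k·12) = 3 tanh(sqrt(11)·12).
Therefore the extremal is
    y(x) = −3 cosh(sqrt(11) x) + 3 tanh(sqrt(11)·12) sinh(sqrt(11) x).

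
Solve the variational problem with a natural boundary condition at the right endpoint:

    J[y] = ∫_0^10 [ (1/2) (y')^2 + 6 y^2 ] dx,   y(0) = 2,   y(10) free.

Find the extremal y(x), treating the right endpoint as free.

The Lagrangian L = (1/2) (y')^2 + 6 y^2 gives
    ∂L/∂y = 12 y,   ∂L/∂y' = y'.
Euler-Lagrange: y'' − 12 y = 0.
With k = sqrt(12), the general solution is
    y(x) = A cosh(sqrt(12) x) + B sinh(sqrt(12) x).
Fixed left endpoint y(0) = 2 ⇒ A = 2.
The right endpoint x = 10 is free, so the natural (transversality) condition is ∂L/∂y' |_{x=10} = 0, i.e. y'(10) = 0.
Compute y'(x) = A k sinh(k x) + B k cosh(k x), so
    y'(10) = A k sinh(k·10) + B k cosh(k·10) = 0
    ⇒ B = −A tanh(k·10) = − 2 tanh(sqrt(12)·10).
Therefore the extremal is
    y(x) = 2 cosh(sqrt(12) x) − 2 tanh(sqrt(12)·10) sinh(sqrt(12) x).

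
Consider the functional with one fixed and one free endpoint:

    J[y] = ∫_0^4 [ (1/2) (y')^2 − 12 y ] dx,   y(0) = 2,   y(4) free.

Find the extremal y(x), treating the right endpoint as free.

The Lagrangian L = (1/2) (y')^2 − 12 y gives
    ∂L/∂y = −12,   ∂L/∂y' = y'.
Euler-Lagrange: d/dx(y') − (−12) = 0, i.e. y'' + 12 = 0, so
    y(x) = −(12/2) x^2 + C1 x + C2.
Fixed left endpoint y(0) = 2 ⇒ C2 = 2.
The right endpoint x = 4 is free, so the natural (transversality) condition is ∂L/∂y' |_{x=4} = 0, i.e. y'(4) = 0.
Compute y'(x) = −12 x + C1, so y'(4) = −48 + C1 = 0 ⇒ C1 = 48.
Therefore the extremal is
    y(x) = −6 x^2 + 48 x + 2.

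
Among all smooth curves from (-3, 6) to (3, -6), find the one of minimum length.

Arc-length functional: J[y] = ∫ sqrt(1 + (y')^2) dx.
Lagrangian L = sqrt(1 + (y')^2) has no explicit y dependence, so ∂L/∂y = 0 and the Euler-Lagrange equation gives
    d/dx( y' / sqrt(1 + (y')^2) ) = 0  ⇒  y' / sqrt(1 + (y')^2) = const.
Hence y' is constant, so y(x) is affine.
Fitting the endpoints (-3, 6) and (3, -6):
    slope m = ((-6) − 6) / (3 − (-3)) = -2,
    intercept c = 6 − m·(-3) = 0.
Extremal: y(x) = -2 x.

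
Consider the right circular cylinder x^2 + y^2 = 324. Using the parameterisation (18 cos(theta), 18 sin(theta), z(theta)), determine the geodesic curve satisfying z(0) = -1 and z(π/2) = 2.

Parameterise the cylinder of radius R = 18 as
    r(θ) = (18 cos θ, 18 sin θ, z(θ)).
The arc-length element is
    ds = sqrt(324 + (dz/dθ)^2) dθ,
so the Lagrangian is L = sqrt(324 + z'^2).
L depends on z' only, not on z or θ, so ∂L/∂z = 0 and
    ∂L/∂z' = z' / sqrt(324 + z'^2).
The Euler-Lagrange equation gives
    d/dθ( z' / sqrt(324 + z'^2) ) = 0,
so z' is constant. Integrating once:
    z(θ) = a θ + b,
a helix on the cylinder (a straight line when the cylinder is unrolled). The constants a, b are determined by the endpoint conditions.
With endpoint conditions z(0) = -1 and z(π/2) = 2: from z(0) = b we get b = -1, and a·π/2 + -1 = 2 gives a = 6/π, so
    z(θ) = (6/π) θ − 1.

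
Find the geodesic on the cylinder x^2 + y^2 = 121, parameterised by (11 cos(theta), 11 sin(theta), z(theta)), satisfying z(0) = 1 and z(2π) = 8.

Parameterise the cylinder of radius R = 11 as
    r(θ) = (11 cos θ, 11 sin θ, z(θ)).
The arc-length element is
    ds = sqrt(121 + (dz/dθ)^2) dθ,
so the Lagrangian is L = sqrt(121 + z'^2).
L depends on z' only, not on z or θ, so ∂L/∂z = 0 and
    ∂L/∂z' = z' / sqrt(121 + z'^2).
The Euler-Lagrange equation gives
    d/dθ( z' / sqrt(121 + z'^2) ) = 0,
so z' is constant. Integrating once:
    z(θ) = a θ + b,
a helix on the cylinder (a straight line when the cylinder is unrolled). The constants a, b are determined by the endpoint conditions.
With endpoint conditions z(0) = 1 and z(2π) = 8: from z(0) = b we get b = 1, and a·2π + 1 = 8 gives a = 7/(2π), so
    z(θ) = (7/(2π)) θ + 1.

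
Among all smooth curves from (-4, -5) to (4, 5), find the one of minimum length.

Arc-length functional: J[y] = ∫ sqrt(1 + (y')^2) dx.
Lagrangian L = sqrt(1 + (y')^2) has no explicit y dependence, so ∂L/∂y = 0 and the Euler-Lagrange equation gives
    d/dx( y' / sqrt(1 + (y')^2) ) = 0  ⇒  y' / sqrt(1 + (y')^2) = const.
Hence y' is constant, so y(x) is affine.
Fitting the endpoints (-4, -5) and (4, 5):
    slope m = (5 − (-5)) / (4 − (-4)) = 5/4,
    intercept c = (-5) − m·(-4) = 0.
Extremal: y(x) = (5/4) x.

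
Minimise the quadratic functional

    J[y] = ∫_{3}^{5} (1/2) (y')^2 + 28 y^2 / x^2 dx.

The Lagrangian is L = (1/2) (y')^2 + 28 y^2 / x^2.
Compute ∂L/∂y = 56y/x^2, ∂L/∂y' = y'.
The Euler-Lagrange equation d/dx(∂L/∂y') − ∂L/∂y = 0 reduces to
    y'' − 56/x^2 · y = 0  (x > 0).
Its general solution is
    y(x) = A x^8 + B x^(-7),
with A, B fixed by the endpoint conditions.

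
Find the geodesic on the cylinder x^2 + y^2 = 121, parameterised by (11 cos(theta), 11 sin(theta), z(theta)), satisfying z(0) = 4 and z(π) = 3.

Parameterise the cylinder of radius R = 11 as
    r(θ) = (11 cos θ, 11 sin θ, z(θ)).
The arc-length element is
    ds = sqrt(121 + (dz/dθ)^2) dθ,
so the Lagrangian is L = sqrt(121 + z'^2).
L depends on z' only, not on z or θ, so ∂L/∂z = 0 and
    ∂L/∂z' = z' / sqrt(121 + z'^2).
The Euler-Lagrange equation gives
    d/dθ( z' / sqrt(121 + z'^2) ) = 0,
so z' is constant. Integrating once:
    z(θ) = a θ + b,
a helix on the cylinder (a straight line when the cylinder is unrolled). The constants a, b are determined by the endpoint conditions.
With endpoint conditions z(0) = 4 and z(π) = 3: from z(0) = b we get b = 4, and a·π + 4 = 3 gives a = -1/π, so
    z(θ) = (-1/π) θ + 4.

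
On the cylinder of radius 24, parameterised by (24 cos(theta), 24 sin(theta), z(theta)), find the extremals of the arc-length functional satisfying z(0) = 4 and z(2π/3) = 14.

Parameterise the cylinder of radius R = 24 as
    r(θ) = (24 cos θ, 24 sin θ, z(θ)).
The arc-length element is
    ds = sqrt(576 + (dz/dθ)^2) dθ,
so the Lagrangian is L = sqrt(576 + z'^2).
L depends on z' only, not on z or θ, so ∂L/∂z = 0 and
    ∂L/∂z' = z' / sqrt(576 + z'^2).
The Euler-Lagrange equation gives
    d/dθ( z' / sqrt(576 + z'^2) ) = 0,
so z' is constant. Integrating once:
    z(θ) = a θ + b,
a helix on the cylinder (a straight line when the cylinder is unrolled). The constants a, b are determined by the endpoint conditions.
With endpoint conditions z(0) = 4 and z(2π/3) = 14: from z(0) = b we get b = 4, and a·2π/3 + 4 = 14 gives a = 15/π, so
    z(θ) = (15/π) θ + 4.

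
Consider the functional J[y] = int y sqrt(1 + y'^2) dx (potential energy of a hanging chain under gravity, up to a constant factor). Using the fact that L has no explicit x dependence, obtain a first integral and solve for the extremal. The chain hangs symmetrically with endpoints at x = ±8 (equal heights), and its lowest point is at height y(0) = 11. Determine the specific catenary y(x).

The Lagrangian L(y, y') = y sqrt(1 + y'^2) has no explicit x dependence, so the Beltrami identity applies:
    L − y' ∂L/∂y' = C.
Compute ∂L/∂y' = y · y' / sqrt(1 + y'^2). Then
    L − y' ∂L/∂y'
    = y sqrt(1 + y'^2) − y · y'^2 / sqrt(1 + y'^2)
    = y (1 + y'^2 − y'^2) / sqrt(1 + y'^2)
    = y / sqrt(1 + y'^2) = C.
Squaring gives y^2 = C^2 (1 + y'^2), i.e.
    y'^2 = y^2 / C^2 − 1.
Separating variables,
    dy / sqrt(y^2 − C^2) = dx / C,
and integrating gives arccosh(y / C) = (x − a)/C, so
    y(x) = C cosh((x − a)/C),
the catenary. The constants C and a are fixed by the two endpoint conditions (and, for the hanging-chain problem, the length constraint selects C).
Now fit the given data. The endpoints x = ±8 are symmetric at equal height, so the catenary is even about its minimum: a = 0 and y(x) = C cosh(x/C). The lowest point is y(0) = C cosh(0) = C, and we are told y(0) = 11, so C = 11. Therefore
    y(x) = 11 cosh(x/11),
and at the endpoints
    y(±8) = 11 cosh(8/11).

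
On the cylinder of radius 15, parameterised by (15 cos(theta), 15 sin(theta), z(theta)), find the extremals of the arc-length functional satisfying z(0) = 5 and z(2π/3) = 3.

Parameterise the cylinder of radius R = 15 as
    r(θ) = (15 cos θ, 15 sin θ, z(θ)).
The arc-length element is
    ds = sqrt(225 + (dz/dθ)^2) dθ,
so the Lagrangian is L = sqrt(225 + z'^2).
L depends on z' only, not on z or θ, so ∂L/∂z = 0 and
    ∂L/∂z' = z' / sqrt(225 + z'^2).
The Euler-Lagrange equation gives
    d/dθ( z' / sqrt(225 + z'^2) ) = 0,
so z' is constant. Integrating once:
    z(θ) = a θ + b,
a helix on the cylinder (a straight line when the cylinder is unrolled). The constants a, b are determined by the endpoint conditions.
With endpoint conditions z(0) = 5 and z(2π/3) = 3: from z(0) = b we get b = 5, and a·2π/3 + 5 = 3 gives a = -3/π, so
    z(θ) = (-3/π) θ + 5.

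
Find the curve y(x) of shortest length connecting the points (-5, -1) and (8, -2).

Arc-length functional: J[y] = ∫ sqrt(1 + (y')^2) dx.
Lagrangian L = sqrt(1 + (y')^2) has no explicit y dependence, so ∂L/∂y = 0 and the Euler-Lagrange equation gives
    d/dx( y' / sqrt(1 + (y')^2) ) = 0  ⇒  y' / sqrt(1 + (y')^2) = const.
Hence y' is constant, so y(x) is affine.
Fitting the endpoints (-5, -1) and (8, -2):
    slope m = ((-2) − (-1)) / (8 − (-5)) = -1/13,
    intercept c = (-1) − m·(-5) = -18/13.
Extremal: y(x) = (-1/13) x - 18/13.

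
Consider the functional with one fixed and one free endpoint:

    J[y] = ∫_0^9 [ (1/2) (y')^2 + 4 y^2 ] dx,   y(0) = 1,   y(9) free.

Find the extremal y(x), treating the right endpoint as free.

The Lagrangian L = (1/2) (y')^2 + 4 y^2 gives
    ∂L/∂y = 8 y,   ∂L/∂y' = y'.
Euler-Lagrange: y'' − 8 y = 0.
With k = sqrt(8), the general solution is
    y(x) = A cosh(sqrt(8) x) + B sinh(sqrt(8) x).
Fixed left endpoint y(0) = 1 ⇒ A = 1.
The right endpoint x = 9 is free, so the natural (transversality) condition is ∂L/∂y' |_{x=9} = 0, i.e. y'(9) = 0.
Compute y'(x) = A k sinh(k x) + B k cosh(k x), so
    y'(9) = A k sinh(k·9) + B k cosh(k·9) = 0
    ⇒ B = −A tanh(k·9) = − tanh(sqrt(8)·9).
Therefore the extremal is
    y(x) = cosh(sqrt(8) x) − tanh(sqrt(8)·9) sinh(sqrt(8) x).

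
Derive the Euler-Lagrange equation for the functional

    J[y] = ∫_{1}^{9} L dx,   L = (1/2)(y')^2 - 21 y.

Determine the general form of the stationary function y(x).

The Lagrangian is L = (1/2)(y')^2 - 21 y.
∂L/∂y = -21.
∂L/∂y' = y'.
The Euler-Lagrange equation d/dx(∂L/∂y') − ∂L/∂y = 0 becomes:
    y'' + 21 = 0
General solution: y(x) = -(21/2) x^2 + A x + B, where A and B are arbitrary constants fixed by the endpoint conditions.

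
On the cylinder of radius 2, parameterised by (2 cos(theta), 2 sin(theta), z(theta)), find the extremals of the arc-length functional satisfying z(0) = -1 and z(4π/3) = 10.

Parameterise the cylinder of radius R = 2 as
    r(θ) = (2 cos θ, 2 sin θ, z(θ)).
The arc-length element is
    ds = sqrt(4 + (dz/dθ)^2) dθ,
so the Lagrangian is L = sqrt(4 + z'^2).
L depends on z' only, not on z or θ, so ∂L/∂z = 0 and
    ∂L/∂z' = z' / sqrt(4 + z'^2).
The Euler-Lagrange equation gives
    d/dθ( z' / sqrt(4 + z'^2) ) = 0,
so z' is constant. Integrating once:
    z(θ) = a θ + b,
a helix on the cylinder (a straight line when the cylinder is unrolled). The constants a, b are determined by the endpoint conditions.
With endpoint conditions z(0) = -1 and z(4π/3) = 10: from z(0) = b we get b = -1, and a·4π/3 + -1 = 10 gives a = 33/(4π), so
    z(θ) = (33/(4π)) θ − 1.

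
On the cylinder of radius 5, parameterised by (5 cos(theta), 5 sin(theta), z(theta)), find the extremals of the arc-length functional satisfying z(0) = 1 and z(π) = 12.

Parameterise the cylinder of radius R = 5 as
    r(θ) = (5 cos θ, 5 sin θ, z(θ)).
The arc-length element is
    ds = sqrt(25 + (dz/dθ)^2) dθ,
so the Lagrangian is L = sqrt(25 + z'^2).
L depends on z' only, not on z or θ, so ∂L/∂z = 0 and
    ∂L/∂z' = z' / sqrt(25 + z'^2).
The Euler-Lagrange equation gives
    d/dθ( z' / sqrt(25 + z'^2) ) = 0,
so z' is constant. Integrating once:
    z(θ) = a θ + b,
a helix on the cylinder (a straight line when the cylinder is unrolled). The constants a, b are determined by the endpoint conditions.
With endpoint conditions z(0) = 1 and z(π) = 12: from z(0) = b we get b = 1, and a·π + 1 = 12 gives a = 11/π, so
    z(θ) = (11/π) θ + 1.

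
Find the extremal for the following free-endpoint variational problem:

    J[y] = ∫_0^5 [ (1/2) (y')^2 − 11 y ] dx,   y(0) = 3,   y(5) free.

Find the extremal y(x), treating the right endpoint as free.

The Lagrangian L = (1/2) (y')^2 − 11 y gives
    ∂L/∂y = −11,   ∂L/∂y' = y'.
Euler-Lagrange: d/dx(y') − (−11) = 0, i.e. y'' + 11 = 0, so
    y(x) = −(11/2) x^2 + C1 x + C2.
Fixed left endpoint y(0) = 3 ⇒ C2 = 3.
The right endpoint x = 5 is free, so the natural (transversality) condition is ∂L/∂y' |_{x=5} = 0, i.e. y'(5) = 0.
Compute y'(x) = −11 x + C1, so y'(5) = −55 + C1 = 0 ⇒ C1 = 55.
Therefore the extremal is
    y(x) = −(11/2) x^2 + 55 x + 3.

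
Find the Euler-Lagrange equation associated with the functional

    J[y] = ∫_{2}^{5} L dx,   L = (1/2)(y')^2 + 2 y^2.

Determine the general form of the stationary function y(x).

The Lagrangian is L = (1/2)(y')^2 + 2 y^2.
∂L/∂y = 4y.
∂L/∂y' = y'.
The Euler-Lagrange equation d/dx(∂L/∂y') − ∂L/∂y = 0 becomes:
    y'' - 4 y = 0
General solution: y(x) = A e^(2x) + B e^(-2x), where A and B are arbitrary constants fixed by the endpoint conditions.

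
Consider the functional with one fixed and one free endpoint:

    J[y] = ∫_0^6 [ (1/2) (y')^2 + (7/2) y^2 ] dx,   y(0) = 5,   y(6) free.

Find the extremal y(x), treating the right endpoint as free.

The Lagrangian L = (1/2) (y')^2 + (7/2) y^2 gives
    ∂L/∂y = 7 y,   ∂L/∂y' = y'.
Euler-Lagrange: y'' − 7 y = 0.
With k = sqrt(7), the general solution is
    y(x) = A cosh(sqrt(7) x) + B sinh(sqrt(7) x).
Fixed left endpoint y(0) = 5 ⇒ A = 5.
The right endpoint x = 6 is free, so the natural (transversality) condition is ∂L/∂y' |_{x=6} = 0, i.e. y'(6) = 0.
Compute y'(x) = A k sinh(k x) + B k cosh(k x), so
    y'(6) = A k sinh(k·6) + B k cosh(k·6) = 0
    ⇒ B = −A tanh(k·6) = − 5 tanh(sqrt(7)·6).
Therefore the extremal is
    y(x) = 5 cosh(sqrt(7) x) − 5 tanh(sqrt(7)·6) sinh(sqrt(7) x).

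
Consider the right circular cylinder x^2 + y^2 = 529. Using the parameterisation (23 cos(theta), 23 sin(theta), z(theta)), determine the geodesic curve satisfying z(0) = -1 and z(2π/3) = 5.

Parameterise the cylinder of radius R = 23 as
    r(θ) = (23 cos θ, 23 sin θ, z(θ)).
The arc-length element is
    ds = sqrt(529 + (dz/dθ)^2) dθ,
so the Lagrangian is L = sqrt(529 + z'^2).
L depends on z' only, not on z or θ, so ∂L/∂z = 0 and
    ∂L/∂z' = z' / sqrt(529 + z'^2).
The Euler-Lagrange equation gives
    d/dθ( z' / sqrt(529 + z'^2) ) = 0,
so z' is constant. Integrating once:
    z(θ) = a θ + b,
a helix on the cylinder (a straight line when the cylinder is unrolled). The constants a, b are determined by the endpoint conditions.
With endpoint conditions z(0) = -1 and z(2π/3) = 5: from z(0) = b we get b = -1, and a·2π/3 + -1 = 5 gives a = 9/π, so
    z(θ) = (9/π) θ − 1.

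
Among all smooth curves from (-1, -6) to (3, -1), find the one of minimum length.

Arc-length functional: J[y] = ∫ sqrt(1 + (y')^2) dx.
Lagrangian L = sqrt(1 + (y')^2) has no explicit y dependence, so ∂L/∂y = 0 and the Euler-Lagrange equation gives
    d/dx( y' / sqrt(1 + (y')^2) ) = 0  ⇒  y' / sqrt(1 + (y')^2) = const.
Hence y' is constant, so y(x) is affine.
Fitting the endpoints (-1, -6) and (3, -1):
    slope m = ((-1) − (-6)) / (3 − (-1)) = 5/4,
    intercept c = (-6) − m·(-1) = -19/4.
Extremal: y(x) = (5/4) x - 19/4.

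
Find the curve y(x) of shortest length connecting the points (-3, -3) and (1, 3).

Arc-length functional: J[y] = ∫ sqrt(1 + (y')^2) dx.
Lagrangian L = sqrt(1 + (y')^2) has no explicit y dependence, so ∂L/∂y = 0 and the Euler-Lagrange equation gives
    d/dx( y' / sqrt(1 + (y')^2) ) = 0  ⇒  y' / sqrt(1 + (y')^2) = const.
Hence y' is constant, so y(x) is affine.
Fitting the endpoints (-3, -3) and (1, 3):
    slope m = (3 − (-3)) / (1 − (-3)) = 3/2,
    intercept c = (-3) − m·(-3) = 3/2.
Extremal: y(x) = (3/2) x + 3/2.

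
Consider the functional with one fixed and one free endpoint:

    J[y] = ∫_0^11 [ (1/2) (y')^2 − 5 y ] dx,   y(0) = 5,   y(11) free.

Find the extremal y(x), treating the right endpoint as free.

The Lagrangian L = (1/2) (y')^2 − 5 y gives
    ∂L/∂y = −5,   ∂L/∂y' = y'.
Euler-Lagrange: d/dx(y') − (−5) = 0, i.e. y'' + 5 = 0, so
    y(x) = −(5/2) x^2 + C1 x + C2.
Fixed left endpoint y(0) = 5 ⇒ C2 = 5.
The right endpoint x = 11 is free, so the natural (transversality) condition is ∂L/∂y' |_{x=11} = 0, i.e. y'(11) = 0.
Compute y'(x) = −5 x + C1, so y'(11) = −55 + C1 = 0 ⇒ C1 = 55.
Therefore the extremal is
    y(x) = −(5/2) x^2 + 55 x + 5.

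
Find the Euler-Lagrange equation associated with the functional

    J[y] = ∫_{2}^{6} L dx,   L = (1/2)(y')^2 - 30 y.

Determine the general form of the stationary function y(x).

The Lagrangian is L = (1/2)(y')^2 - 30 y.
∂L/∂y = -30.
∂L/∂y' = y'.
The Euler-Lagrange equation d/dx(∂L/∂y') − ∂L/∂y = 0 becomes:
    y'' + 30 = 0
General solution: y(x) = -15 x^2 + A x + B, where A and B are arbitrary constants fixed by the endpoint conditions.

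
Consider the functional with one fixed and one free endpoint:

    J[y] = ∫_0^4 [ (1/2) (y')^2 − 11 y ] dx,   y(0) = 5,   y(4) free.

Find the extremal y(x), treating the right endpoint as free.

The Lagrangian L = (1/2) (y')^2 − 11 y gives
    ∂L/∂y = −11,   ∂L/∂y' = y'.
Euler-Lagrange: d/dx(y') − (−11) = 0, i.e. y'' + 11 = 0, so
    y(x) = −(11/2) x^2 + C1 x + C2.
Fixed left endpoint y(0) = 5 ⇒ C2 = 5.
The right endpoint x = 4 is free, so the natural (transversality) condition is ∂L/∂y' |_{x=4} = 0, i.e. y'(4) = 0.
Compute y'(x) = −11 x + C1, so y'(4) = −44 + C1 = 0 ⇒ C1 = 44.
Therefore the extremal is
    y(x) = −(11/2) x^2 + 44 x + 5.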